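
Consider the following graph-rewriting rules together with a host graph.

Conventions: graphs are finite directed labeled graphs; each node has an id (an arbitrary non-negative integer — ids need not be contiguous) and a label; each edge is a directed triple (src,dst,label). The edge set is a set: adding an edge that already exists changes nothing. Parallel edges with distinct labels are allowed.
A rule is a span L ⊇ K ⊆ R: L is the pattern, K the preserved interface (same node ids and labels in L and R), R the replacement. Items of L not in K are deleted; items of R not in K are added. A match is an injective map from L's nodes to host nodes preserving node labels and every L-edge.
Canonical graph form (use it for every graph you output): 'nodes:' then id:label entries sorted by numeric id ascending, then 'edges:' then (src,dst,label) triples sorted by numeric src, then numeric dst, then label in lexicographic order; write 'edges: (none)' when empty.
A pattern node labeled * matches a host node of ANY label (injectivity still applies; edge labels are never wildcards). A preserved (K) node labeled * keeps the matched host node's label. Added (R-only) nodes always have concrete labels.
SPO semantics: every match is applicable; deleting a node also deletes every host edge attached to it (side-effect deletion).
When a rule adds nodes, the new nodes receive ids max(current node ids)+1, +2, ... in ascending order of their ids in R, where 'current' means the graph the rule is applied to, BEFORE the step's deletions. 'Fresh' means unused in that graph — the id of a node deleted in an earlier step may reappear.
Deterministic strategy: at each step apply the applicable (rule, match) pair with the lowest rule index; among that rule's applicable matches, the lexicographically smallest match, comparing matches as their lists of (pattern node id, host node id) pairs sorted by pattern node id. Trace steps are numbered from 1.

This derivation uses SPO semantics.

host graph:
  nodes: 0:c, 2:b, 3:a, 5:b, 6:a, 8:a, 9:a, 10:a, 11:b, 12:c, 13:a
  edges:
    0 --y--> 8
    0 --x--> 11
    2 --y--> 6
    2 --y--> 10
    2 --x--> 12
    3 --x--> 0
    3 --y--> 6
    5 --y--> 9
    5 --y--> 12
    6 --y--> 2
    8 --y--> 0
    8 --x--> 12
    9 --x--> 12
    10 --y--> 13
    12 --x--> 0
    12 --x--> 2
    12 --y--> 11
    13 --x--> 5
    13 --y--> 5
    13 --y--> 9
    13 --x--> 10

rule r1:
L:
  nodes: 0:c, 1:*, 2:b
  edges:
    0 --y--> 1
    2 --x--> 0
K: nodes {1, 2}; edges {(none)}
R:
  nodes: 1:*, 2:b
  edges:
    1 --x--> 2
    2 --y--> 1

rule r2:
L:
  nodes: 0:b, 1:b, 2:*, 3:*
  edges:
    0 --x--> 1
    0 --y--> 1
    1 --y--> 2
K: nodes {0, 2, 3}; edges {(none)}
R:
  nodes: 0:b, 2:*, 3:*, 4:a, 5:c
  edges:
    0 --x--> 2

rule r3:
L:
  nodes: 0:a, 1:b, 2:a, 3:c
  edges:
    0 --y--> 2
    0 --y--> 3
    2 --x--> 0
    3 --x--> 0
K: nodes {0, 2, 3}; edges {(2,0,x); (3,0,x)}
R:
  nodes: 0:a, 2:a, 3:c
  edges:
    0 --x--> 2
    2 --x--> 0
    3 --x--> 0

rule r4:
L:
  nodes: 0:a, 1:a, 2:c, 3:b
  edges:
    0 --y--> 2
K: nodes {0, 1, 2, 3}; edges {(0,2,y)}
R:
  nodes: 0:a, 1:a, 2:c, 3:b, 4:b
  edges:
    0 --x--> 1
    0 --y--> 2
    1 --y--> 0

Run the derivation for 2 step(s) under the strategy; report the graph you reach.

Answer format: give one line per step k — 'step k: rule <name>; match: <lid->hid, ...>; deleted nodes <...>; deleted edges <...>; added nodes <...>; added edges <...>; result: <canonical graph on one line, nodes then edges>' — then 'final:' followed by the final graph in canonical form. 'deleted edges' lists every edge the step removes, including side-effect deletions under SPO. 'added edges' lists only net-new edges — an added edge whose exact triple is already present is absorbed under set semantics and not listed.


step 1: rule r1; match: 0->12, 1->11, 2->2; deleted nodes 12; deleted edges (2,12,x); (5,12,y); (8,12,x); (9,12,x); (12,0,x); (12,2,x); (12,11,y); added nodes (none); added edges (2,11,y); (11,2,x); result: nodes: 0:c, 2:b, 3:a, 5:b, 6:a, 8:a, 9:a, 10:a, 11:b, 13:a edges: (0,8,y); (0,11,x); (2,6,y); (2,10,y); (2,11,y); (3,0,x); (3,6,y); (5,9,y); (6,2,y); (8,0,y); (10,13,y); (11,2,x); (13,5,x); (13,5,y); (13,9,y); (13,10,x)
step 2: rule r4; match: 0->8, 1->3, 2->0, 3->2; deleted nodes (none); deleted edges (none); added nodes 14; added edges (3,8,y); (8,3,x); result: nodes: 0:c, 2:b, 3:a, 5:b, 6:a, 8:a, 9:a, 10:a, 11:b, 13:a, 14:b edges: (0,8,y); (0,11,x); (2,6,y); (2,10,y); (2,11,y); (3,0,x); (3,6,y); (3,8,y); (5,9,y); (6,2,y); (8,0,y); (8,3,x); (10,13,y); (11,2,x); (13,5,x); (13,5,y); (13,9,y); (13,10,x)
final:
nodes: 0:c, 2:b, 3:a, 5:b, 6:a, 8:a, 9:a, 10:a, 11:b, 13:a, 14:b
edges: (0,8,y); (0,11,x); (2,6,y); (2,10,y); (2,11,y); (3,0,x); (3,6,y); (3,8,y); (5,9,y); (6,2,y); (8,0,y); (8,3,x); (10,13,y); (11,2,x); (13,5,x); (13,5,y); (13,9,y); (13,10,x)


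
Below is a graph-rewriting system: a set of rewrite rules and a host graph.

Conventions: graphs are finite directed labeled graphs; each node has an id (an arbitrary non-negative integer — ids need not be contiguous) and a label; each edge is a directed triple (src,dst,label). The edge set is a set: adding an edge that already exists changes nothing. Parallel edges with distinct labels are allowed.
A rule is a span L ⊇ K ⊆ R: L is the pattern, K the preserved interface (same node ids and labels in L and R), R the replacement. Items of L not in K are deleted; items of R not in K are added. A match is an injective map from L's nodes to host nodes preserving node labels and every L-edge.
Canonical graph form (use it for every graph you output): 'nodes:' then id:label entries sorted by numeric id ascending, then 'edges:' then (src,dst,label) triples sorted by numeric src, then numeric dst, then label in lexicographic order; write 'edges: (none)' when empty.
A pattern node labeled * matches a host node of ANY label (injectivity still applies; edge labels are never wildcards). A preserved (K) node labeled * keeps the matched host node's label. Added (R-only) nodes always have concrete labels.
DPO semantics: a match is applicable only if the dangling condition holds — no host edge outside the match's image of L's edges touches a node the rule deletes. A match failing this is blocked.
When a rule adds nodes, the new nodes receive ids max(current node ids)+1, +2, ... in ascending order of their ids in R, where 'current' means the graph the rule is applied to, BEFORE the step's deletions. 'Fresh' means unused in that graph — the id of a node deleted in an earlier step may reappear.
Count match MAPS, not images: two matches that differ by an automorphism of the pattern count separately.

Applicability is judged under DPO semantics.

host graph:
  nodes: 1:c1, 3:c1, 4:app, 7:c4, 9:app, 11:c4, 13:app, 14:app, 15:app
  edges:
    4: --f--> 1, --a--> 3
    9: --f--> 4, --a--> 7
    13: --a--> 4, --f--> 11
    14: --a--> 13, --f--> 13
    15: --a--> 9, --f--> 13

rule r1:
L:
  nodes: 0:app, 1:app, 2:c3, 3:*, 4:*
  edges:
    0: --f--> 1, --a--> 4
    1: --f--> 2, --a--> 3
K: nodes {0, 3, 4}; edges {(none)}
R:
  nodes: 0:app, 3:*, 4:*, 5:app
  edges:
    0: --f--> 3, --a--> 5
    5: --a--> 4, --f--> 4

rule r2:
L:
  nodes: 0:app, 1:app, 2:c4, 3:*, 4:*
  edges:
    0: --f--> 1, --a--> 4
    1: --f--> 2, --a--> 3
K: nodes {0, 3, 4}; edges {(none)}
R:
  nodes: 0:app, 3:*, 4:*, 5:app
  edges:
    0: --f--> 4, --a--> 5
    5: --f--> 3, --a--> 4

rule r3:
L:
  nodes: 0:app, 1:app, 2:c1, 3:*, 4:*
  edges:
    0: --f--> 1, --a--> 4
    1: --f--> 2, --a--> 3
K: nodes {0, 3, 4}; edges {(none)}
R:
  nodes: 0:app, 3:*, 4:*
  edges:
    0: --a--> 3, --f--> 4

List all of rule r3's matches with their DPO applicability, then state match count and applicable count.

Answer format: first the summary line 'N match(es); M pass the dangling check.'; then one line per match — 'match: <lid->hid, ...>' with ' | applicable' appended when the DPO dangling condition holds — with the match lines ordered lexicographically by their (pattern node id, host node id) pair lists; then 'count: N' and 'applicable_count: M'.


1 match(es); 0 pass the dangling check.
match: 0->9, 1->4, 2->1, 3->3, 4->7
count: 1
applicable_count: 0


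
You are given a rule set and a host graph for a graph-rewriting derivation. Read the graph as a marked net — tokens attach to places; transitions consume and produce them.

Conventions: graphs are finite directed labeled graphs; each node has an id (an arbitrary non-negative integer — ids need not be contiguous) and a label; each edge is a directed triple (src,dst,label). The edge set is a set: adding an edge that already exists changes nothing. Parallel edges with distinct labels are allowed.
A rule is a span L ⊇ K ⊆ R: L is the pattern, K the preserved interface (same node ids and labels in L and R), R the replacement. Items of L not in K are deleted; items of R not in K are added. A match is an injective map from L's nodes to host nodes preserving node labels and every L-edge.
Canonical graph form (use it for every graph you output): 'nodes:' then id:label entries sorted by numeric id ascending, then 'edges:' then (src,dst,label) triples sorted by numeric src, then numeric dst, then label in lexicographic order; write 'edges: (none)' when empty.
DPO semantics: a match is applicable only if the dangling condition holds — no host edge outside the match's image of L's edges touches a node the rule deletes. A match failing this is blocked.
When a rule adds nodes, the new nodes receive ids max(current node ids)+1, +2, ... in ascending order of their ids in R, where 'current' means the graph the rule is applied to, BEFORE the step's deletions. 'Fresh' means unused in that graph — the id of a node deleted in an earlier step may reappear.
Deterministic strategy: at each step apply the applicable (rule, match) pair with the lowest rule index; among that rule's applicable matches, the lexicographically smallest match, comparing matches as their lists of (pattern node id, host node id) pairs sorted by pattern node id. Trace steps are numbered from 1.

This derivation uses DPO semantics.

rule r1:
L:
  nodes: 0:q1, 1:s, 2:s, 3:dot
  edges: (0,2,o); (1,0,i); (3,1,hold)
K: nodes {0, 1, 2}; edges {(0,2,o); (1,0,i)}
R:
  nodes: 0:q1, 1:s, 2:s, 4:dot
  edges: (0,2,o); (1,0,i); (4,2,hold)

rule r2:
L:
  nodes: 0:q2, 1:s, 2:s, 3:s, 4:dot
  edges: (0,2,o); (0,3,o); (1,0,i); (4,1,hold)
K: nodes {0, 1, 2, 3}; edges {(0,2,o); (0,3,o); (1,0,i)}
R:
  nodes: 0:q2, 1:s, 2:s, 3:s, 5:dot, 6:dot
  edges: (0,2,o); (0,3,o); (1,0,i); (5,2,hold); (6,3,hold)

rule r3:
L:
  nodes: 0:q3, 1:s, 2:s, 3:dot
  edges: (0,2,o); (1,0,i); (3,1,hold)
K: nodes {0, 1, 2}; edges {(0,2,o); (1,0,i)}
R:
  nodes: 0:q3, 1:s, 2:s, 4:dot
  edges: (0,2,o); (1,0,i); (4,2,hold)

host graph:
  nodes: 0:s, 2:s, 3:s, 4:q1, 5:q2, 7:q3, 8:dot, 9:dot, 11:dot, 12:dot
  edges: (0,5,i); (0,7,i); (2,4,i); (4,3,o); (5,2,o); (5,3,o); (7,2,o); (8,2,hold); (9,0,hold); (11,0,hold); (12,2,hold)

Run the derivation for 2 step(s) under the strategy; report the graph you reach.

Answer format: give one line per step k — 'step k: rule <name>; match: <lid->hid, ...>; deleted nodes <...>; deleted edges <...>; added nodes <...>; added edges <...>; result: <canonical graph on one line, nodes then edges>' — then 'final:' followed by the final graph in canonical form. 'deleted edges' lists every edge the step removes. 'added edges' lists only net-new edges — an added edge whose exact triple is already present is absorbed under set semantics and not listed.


step 1: rule r1; match: 0->4, 1->2, 2->3, 3->8; deleted nodes 8; deleted edges (8,2,hold); added nodes 13; added edges (13,3,hold); result: nodes: 0:s, 2:s, 3:s, 4:q1, 5:q2, 7:q3, 9:dot, 11:dot, 12:dot, 13:dot edges: (0,5,i); (0,7,i); (2,4,i); (4,3,o); (5,2,o); (5,3,o); (7,2,o); (9,0,hold); (11,0,hold); (12,2,hold); (13,3,hold)
step 2: rule r1; match: 0->4, 1->2, 2->3, 3->12; deleted nodes 12; deleted edges (12,2,hold); added nodes 14; added edges (14,3,hold); result: nodes: 0:s, 2:s, 3:s, 4:q1, 5:q2, 7:q3, 9:dot, 11:dot, 13:dot, 14:dot edges: (0,5,i); (0,7,i); (2,4,i); (4,3,o); (5,2,o); (5,3,o); (7,2,o); (9,0,hold); (11,0,hold); (13,3,hold); (14,3,hold)
final:
nodes: 0:s, 2:s, 3:s, 4:q1, 5:q2, 7:q3, 9:dot, 11:dot, 13:dot, 14:dot
edges: (0,5,i); (0,7,i); (2,4,i); (4,3,o); (5,2,o); (5,3,o); (7,2,o); (9,0,hold); (11,0,hold); (13,3,hold); (14,3,hold)


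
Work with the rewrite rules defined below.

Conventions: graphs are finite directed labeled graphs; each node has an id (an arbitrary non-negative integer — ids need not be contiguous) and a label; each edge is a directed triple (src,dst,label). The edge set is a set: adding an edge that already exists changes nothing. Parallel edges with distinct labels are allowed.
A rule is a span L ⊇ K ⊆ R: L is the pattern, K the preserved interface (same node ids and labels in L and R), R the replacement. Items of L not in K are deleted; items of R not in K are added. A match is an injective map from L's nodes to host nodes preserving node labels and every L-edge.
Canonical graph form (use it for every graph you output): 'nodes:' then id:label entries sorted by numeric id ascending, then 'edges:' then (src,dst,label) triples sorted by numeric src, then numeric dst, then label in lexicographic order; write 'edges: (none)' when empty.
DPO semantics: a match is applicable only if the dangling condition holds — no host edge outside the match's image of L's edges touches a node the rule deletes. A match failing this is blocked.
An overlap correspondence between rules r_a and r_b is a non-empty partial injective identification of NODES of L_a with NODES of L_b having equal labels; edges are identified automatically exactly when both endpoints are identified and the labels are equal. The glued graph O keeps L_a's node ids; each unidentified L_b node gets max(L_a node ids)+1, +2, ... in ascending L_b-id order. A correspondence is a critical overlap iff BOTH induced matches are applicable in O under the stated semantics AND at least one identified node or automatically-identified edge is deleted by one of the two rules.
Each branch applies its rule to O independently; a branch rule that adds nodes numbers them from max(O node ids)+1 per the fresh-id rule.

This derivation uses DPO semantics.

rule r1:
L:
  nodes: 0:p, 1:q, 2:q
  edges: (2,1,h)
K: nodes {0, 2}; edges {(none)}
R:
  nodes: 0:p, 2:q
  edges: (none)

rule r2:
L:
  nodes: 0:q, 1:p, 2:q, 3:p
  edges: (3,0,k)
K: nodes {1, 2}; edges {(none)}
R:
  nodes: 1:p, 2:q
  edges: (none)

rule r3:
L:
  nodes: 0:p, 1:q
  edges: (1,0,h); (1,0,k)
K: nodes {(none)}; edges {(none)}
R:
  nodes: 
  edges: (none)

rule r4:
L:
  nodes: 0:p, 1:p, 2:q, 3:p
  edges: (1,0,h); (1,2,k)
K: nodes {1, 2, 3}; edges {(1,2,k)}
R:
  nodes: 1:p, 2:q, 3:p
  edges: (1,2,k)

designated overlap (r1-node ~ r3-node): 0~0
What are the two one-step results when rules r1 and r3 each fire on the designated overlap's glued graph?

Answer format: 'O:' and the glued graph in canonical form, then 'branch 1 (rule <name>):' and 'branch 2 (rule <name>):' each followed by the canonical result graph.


O:
nodes: 0:p, 1:q, 2:q, 3:q
edges: (2,1,h); (3,0,h); (3,0,k)
branch 1 (rule r1):
nodes: 0:p, 2:q, 3:q
edges: (3,0,h); (3,0,k)
branch 2 (rule r3):
nodes: 1:q, 2:q
edges: (2,1,h)


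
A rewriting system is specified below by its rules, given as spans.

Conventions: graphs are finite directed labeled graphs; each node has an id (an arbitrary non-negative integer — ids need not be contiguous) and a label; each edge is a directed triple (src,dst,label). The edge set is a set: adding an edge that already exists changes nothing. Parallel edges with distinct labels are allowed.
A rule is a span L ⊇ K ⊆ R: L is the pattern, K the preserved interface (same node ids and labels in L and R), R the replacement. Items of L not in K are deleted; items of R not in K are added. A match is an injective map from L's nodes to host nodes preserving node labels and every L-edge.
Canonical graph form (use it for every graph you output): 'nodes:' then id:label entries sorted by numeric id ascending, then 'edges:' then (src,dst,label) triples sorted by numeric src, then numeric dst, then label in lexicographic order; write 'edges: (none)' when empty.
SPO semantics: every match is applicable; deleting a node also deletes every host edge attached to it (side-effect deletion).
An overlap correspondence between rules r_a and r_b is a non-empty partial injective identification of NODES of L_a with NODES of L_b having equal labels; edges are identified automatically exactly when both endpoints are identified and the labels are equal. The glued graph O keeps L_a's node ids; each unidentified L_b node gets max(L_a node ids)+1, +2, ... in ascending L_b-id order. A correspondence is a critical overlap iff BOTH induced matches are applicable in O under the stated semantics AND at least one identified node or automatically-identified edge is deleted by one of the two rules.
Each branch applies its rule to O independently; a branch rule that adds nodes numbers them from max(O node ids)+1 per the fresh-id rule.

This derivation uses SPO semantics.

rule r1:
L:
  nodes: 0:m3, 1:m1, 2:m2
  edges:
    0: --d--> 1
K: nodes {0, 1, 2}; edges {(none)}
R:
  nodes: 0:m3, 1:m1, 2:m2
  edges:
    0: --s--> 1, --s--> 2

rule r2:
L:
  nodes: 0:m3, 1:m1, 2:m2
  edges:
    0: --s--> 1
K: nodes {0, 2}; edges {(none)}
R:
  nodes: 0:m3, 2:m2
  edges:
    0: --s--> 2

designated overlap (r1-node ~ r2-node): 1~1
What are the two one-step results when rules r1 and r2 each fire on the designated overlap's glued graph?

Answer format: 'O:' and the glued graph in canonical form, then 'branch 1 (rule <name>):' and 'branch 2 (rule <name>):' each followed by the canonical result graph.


O:
nodes: 0:m3, 1:m1, 2:m2, 3:m3, 4:m2
edges: (0,1,d); (3,1,s)
branch 1 (rule r1):
nodes: 0:m3, 1:m1, 2:m2, 3:m3, 4:m2
edges: (0,1,s); (0,2,s); (3,1,s)
branch 2 (rule r2):
nodes: 0:m3, 2:m2, 3:m3, 4:m2
edges: (3,4,s)


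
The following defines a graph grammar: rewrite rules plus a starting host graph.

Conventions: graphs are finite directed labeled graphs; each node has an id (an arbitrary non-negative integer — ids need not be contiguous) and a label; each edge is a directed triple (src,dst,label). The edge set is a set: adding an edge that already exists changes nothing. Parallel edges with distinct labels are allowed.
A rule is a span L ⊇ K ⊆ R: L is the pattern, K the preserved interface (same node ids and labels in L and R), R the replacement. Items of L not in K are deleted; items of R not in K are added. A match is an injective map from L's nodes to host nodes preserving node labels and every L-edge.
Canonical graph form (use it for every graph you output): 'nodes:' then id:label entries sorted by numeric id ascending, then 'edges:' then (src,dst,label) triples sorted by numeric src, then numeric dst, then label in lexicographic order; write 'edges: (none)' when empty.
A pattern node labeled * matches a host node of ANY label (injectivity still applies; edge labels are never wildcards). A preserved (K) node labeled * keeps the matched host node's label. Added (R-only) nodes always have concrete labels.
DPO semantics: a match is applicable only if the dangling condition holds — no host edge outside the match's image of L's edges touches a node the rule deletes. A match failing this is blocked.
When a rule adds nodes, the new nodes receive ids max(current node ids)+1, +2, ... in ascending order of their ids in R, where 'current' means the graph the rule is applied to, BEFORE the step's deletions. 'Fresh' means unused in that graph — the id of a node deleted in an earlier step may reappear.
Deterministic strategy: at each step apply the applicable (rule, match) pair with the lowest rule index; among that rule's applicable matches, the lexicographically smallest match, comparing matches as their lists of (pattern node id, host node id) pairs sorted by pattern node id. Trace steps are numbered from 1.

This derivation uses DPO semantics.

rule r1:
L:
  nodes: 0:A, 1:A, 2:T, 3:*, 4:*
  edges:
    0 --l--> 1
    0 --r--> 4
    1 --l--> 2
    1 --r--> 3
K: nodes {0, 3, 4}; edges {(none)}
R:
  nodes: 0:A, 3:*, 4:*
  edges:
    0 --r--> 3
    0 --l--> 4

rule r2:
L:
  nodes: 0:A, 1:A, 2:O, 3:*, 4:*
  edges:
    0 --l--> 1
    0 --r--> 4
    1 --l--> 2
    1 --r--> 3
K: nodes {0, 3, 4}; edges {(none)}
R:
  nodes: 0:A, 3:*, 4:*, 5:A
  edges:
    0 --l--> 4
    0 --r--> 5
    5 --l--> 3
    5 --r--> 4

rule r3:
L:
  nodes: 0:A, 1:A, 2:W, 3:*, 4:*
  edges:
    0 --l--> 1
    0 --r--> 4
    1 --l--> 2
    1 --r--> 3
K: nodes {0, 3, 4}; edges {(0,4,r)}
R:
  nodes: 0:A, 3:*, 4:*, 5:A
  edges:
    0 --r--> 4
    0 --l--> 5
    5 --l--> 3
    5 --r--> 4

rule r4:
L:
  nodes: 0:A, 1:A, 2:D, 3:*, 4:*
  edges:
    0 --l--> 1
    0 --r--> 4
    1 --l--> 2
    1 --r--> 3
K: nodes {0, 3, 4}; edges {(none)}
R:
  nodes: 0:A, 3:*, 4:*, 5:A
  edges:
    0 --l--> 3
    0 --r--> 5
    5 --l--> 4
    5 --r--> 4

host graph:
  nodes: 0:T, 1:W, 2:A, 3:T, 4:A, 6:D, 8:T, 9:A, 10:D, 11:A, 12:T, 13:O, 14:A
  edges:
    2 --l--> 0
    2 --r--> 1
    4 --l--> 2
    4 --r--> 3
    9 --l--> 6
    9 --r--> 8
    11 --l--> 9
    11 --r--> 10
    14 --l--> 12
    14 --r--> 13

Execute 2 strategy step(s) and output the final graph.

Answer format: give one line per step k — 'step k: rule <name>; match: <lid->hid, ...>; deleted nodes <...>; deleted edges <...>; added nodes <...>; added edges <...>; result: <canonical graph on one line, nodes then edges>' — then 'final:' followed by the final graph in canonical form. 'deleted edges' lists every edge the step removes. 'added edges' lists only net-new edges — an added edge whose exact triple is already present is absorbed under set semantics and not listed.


step 1: rule r1; match: 0->4, 1->2, 2->0, 3->1, 4->3; deleted nodes 0, 2; deleted edges (2,0,l); (2,1,r); (4,2,l); (4,3,r); added nodes (none); added edges (4,1,r); (4,3,l); result: nodes: 1:W, 3:T, 4:A, 6:D, 8:T, 9:A, 10:D, 11:A, 12:T, 13:O, 14:A edges: (4,1,r); (4,3,l); (9,6,l); (9,8,r); (11,9,l); (11,10,r); (14,12,l); (14,13,r)
step 2: rule r4; match: 0->11, 1->9, 2->6, 3->8, 4->10; deleted nodes 6, 9; deleted edges (9,6,l); (9,8,r); (11,9,l); (11,10,r); added nodes 15; added edges (11,8,l); (11,15,r); (15,10,l); (15,10,r); result: nodes: 1:W, 3:T, 4:A, 8:T, 10:D, 11:A, 12:T, 13:O, 14:A, 15:A edges: (4,1,r); (4,3,l); (11,8,l); (11,15,r); (14,12,l); (14,13,r); (15,10,l); (15,10,r)
final:
nodes: 1:W, 3:T, 4:A, 8:T, 10:D, 11:A, 12:T, 13:O, 14:A, 15:A
edges: (4,1,r); (4,3,l); (11,8,l); (11,15,r); (14,12,l); (14,13,r); (15,10,l); (15,10,r)


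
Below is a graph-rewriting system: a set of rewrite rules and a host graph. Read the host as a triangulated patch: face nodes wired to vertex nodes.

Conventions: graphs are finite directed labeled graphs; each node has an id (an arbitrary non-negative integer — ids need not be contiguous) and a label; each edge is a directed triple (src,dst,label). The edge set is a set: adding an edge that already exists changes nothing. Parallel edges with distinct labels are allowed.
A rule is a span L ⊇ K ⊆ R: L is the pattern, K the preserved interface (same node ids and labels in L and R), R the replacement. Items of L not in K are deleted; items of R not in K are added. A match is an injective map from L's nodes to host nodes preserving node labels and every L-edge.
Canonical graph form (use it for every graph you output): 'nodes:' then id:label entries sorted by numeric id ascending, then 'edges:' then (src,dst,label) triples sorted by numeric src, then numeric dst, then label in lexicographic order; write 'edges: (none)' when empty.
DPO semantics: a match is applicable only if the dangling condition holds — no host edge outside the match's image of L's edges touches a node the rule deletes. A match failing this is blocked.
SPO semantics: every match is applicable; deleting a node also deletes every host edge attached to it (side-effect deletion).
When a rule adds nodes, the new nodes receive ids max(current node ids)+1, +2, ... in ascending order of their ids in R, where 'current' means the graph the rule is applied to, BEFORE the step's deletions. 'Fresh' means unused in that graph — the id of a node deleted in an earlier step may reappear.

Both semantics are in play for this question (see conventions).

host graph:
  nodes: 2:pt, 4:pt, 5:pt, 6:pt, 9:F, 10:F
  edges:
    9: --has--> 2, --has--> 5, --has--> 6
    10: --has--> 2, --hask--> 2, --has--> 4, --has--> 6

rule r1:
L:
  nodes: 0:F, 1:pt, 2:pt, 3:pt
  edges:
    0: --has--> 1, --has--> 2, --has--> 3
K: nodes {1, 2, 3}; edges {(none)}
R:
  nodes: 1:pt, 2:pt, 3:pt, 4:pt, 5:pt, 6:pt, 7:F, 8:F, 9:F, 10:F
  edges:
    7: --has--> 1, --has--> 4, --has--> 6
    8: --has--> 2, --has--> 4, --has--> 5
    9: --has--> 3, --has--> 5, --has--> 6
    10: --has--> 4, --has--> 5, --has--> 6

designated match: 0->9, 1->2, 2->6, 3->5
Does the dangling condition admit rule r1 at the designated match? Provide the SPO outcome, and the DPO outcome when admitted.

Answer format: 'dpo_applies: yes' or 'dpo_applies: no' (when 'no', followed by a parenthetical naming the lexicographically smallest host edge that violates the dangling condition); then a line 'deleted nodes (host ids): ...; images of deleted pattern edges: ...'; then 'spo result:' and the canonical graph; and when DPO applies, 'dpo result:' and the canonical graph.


dpo_applies: yes
deleted nodes (host ids): 9; images of deleted pattern edges: (9,2,has); (9,5,has); (9,6,has)
spo result:
nodes: 2:pt, 4:pt, 5:pt, 6:pt, 10:F, 11:pt, 12:pt, 13:pt, 14:F, 15:F, 16:F, 17:F
edges: (10,2,has); (10,2,hask); (10,4,has); (10,6,has); (14,2,has); (14,11,has); (14,13,has); (15,6,has); (15,11,has); (15,12,has); (16,5,has); (16,12,has); (16,13,has); (17,11,has); (17,12,has); (17,13,has)
dpo result:
nodes: 2:pt, 4:pt, 5:pt, 6:pt, 10:F, 11:pt, 12:pt, 13:pt, 14:F, 15:F, 16:F, 17:F
edges: (10,2,has); (10,2,hask); (10,4,has); (10,6,has); (14,2,has); (14,11,has); (14,13,has); (15,6,has); (15,11,has); (15,12,has); (16,5,has); (16,12,has); (16,13,has); (17,11,has); (17,12,has); (17,13,has)


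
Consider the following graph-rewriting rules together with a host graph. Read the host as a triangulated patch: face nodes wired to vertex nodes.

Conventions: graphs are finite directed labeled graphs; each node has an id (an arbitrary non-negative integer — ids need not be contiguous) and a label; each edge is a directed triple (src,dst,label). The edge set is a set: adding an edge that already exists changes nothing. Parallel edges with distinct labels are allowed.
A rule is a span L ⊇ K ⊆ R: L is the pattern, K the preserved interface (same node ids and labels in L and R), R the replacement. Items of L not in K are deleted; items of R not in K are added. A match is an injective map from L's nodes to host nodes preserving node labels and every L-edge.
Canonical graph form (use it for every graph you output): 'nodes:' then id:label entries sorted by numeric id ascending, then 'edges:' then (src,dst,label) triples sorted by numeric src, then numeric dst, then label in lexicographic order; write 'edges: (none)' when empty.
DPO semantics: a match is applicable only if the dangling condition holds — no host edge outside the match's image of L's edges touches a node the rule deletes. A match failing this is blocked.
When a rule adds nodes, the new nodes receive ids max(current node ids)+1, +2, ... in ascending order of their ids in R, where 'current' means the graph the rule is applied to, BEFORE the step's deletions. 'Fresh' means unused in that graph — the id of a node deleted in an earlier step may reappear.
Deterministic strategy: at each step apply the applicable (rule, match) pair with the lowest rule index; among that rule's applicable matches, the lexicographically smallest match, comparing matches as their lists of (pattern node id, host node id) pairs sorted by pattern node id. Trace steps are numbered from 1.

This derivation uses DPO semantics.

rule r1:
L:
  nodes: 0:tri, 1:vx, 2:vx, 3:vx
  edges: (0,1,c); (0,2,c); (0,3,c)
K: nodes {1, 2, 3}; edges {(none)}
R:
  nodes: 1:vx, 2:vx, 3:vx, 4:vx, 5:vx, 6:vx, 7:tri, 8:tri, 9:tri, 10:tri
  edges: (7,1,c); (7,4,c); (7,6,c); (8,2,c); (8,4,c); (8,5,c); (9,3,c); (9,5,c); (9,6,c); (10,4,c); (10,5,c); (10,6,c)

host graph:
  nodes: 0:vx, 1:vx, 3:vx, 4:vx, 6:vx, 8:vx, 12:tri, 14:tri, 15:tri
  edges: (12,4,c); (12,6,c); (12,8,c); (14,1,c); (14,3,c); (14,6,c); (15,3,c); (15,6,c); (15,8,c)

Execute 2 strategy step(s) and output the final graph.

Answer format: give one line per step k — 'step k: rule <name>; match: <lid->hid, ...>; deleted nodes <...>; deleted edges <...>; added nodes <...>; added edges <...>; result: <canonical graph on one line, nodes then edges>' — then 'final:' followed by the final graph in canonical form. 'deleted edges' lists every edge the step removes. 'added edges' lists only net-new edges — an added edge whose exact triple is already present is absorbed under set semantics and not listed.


step 1: rule r1; match: 0->12, 1->4, 2->6, 3->8; deleted nodes 12; deleted edges (12,4,c); (12,6,c); (12,8,c); added nodes 16, 17, 18, 19, 20, 21, 22; added edges (19,4,c); (19,16,c); (19,18,c); (20,6,c); (20,16,c); (20,17,c); (21,8,c); (21,17,c); (21,18,c); (22,16,c); (22,17,c); (22,18,c); result: nodes: 0:vx, 1:vx, 3:vx, 4:vx, 6:vx, 8:vx, 14:tri, 15:tri, 16:vx, 17:vx, 18:vx, 19:tri, 20:tri, 21:tri, 22:tri edges: (14,1,c); (14,3,c); (14,6,c); (15,3,c); (15,6,c); (15,8,c); (19,4,c); (19,16,c); (19,18,c); (20,6,c); (20,16,c); (20,17,c); (21,8,c); (21,17,c); (21,18,c); (22,16,c); (22,17,c); (22,18,c)
step 2: rule r1; match: 0->14, 1->1, 2->3, 3->6; deleted nodes 14; deleted edges (14,1,c); (14,3,c); (14,6,c); added nodes 23, 24, 25, 26, 27, 28, 29; added edges (26,1,c); (26,23,c); (26,25,c); (27,3,c); (27,23,c); (27,24,c); (28,6,c); (28,24,c); (28,25,c); (29,23,c); (29,24,c); (29,25,c); result: nodes: 0:vx, 1:vx, 3:vx, 4:vx, 6:vx, 8:vx, 15:tri, 16:vx, 17:vx, 18:vx, 19:tri, 20:tri, 21:tri, 22:tri, 23:vx, 24:vx, 25:vx, 26:tri, 27:tri, 28:tri, 29:tri edges: (15,3,c); (15,6,c); (15,8,c); (19,4,c); (19,16,c); (19,18,c); (20,6,c); (20,16,c); (20,17,c); (21,8,c); (21,17,c); (21,18,c); (22,16,c); (22,17,c); (22,18,c); (26,1,c); (26,23,c); (26,25,c); (27,3,c); (27,23,c); (27,24,c); (28,6,c); (28,24,c); (28,25,c); (29,23,c); (29,24,c); (29,25,c)
final:
nodes: 0:vx, 1:vx, 3:vx, 4:vx, 6:vx, 8:vx, 15:tri, 16:vx, 17:vx, 18:vx, 19:tri, 20:tri, 21:tri, 22:tri, 23:vx, 24:vx, 25:vx, 26:tri, 27:tri, 28:tri, 29:tri
edges: (15,3,c); (15,6,c); (15,8,c); (19,4,c); (19,16,c); (19,18,c); (20,6,c); (20,16,c); (20,17,c); (21,8,c); (21,17,c); (21,18,c); (22,16,c); (22,17,c); (22,18,c); (26,1,c); (26,23,c); (26,25,c); (27,3,c); (27,23,c); (27,24,c); (28,6,c); (28,24,c); (28,25,c); (29,23,c); (29,24,c); (29,25,c)


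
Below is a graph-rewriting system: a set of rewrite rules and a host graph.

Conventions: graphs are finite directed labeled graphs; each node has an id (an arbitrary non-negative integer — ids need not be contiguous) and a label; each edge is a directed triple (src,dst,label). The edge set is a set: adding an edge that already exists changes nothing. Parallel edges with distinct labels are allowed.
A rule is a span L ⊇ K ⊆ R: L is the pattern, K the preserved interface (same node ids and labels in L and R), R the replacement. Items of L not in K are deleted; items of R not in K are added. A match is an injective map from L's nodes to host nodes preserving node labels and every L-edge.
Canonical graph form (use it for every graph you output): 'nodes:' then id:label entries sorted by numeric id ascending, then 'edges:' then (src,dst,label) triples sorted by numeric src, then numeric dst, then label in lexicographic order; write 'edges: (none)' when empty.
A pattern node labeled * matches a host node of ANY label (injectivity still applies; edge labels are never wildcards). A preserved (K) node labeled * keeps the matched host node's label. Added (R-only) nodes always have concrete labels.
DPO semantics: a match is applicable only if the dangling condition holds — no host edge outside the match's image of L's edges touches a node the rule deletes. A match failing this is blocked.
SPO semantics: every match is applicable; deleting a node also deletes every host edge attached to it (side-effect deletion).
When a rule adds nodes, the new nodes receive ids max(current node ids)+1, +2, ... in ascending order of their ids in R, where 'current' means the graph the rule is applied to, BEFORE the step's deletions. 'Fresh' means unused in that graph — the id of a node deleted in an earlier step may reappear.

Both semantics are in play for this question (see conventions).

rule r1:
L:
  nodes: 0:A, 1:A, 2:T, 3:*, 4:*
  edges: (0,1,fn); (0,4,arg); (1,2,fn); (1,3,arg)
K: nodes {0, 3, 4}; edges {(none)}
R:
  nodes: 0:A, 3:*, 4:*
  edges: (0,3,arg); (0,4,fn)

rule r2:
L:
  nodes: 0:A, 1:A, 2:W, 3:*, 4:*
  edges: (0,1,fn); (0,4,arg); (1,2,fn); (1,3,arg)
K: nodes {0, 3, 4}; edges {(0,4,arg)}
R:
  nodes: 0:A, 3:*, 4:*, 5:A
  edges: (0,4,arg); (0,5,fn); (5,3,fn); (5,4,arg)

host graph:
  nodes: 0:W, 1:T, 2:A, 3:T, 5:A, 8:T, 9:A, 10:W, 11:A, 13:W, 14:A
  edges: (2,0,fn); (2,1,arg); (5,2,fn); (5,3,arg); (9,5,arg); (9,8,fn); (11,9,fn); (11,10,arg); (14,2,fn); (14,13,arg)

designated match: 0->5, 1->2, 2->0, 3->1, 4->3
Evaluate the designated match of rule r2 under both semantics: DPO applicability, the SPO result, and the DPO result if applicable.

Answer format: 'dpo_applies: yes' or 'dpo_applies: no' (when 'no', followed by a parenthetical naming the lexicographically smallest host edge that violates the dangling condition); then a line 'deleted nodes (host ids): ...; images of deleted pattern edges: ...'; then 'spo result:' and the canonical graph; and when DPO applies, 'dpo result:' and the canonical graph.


dpo_applies: no
(the rule deletes node 2, which keeps host edge (14,2,fn) outside the match image — the dangling condition fails, DPO blocks; SPO proceeds and side-deletes such edges)
deleted nodes (host ids): 0, 2; images of deleted pattern edges: (2,0,fn); (2,1,arg); (5,2,fn)
spo result:
nodes: 1:T, 3:T, 5:A, 8:T, 9:A, 10:W, 11:A, 13:W, 14:A, 15:A
edges: (5,3,arg); (5,15,fn); (9,5,arg); (9,8,fn); (11,9,fn); (11,10,arg); (14,13,arg); (15,1,fn); (15,3,arg)


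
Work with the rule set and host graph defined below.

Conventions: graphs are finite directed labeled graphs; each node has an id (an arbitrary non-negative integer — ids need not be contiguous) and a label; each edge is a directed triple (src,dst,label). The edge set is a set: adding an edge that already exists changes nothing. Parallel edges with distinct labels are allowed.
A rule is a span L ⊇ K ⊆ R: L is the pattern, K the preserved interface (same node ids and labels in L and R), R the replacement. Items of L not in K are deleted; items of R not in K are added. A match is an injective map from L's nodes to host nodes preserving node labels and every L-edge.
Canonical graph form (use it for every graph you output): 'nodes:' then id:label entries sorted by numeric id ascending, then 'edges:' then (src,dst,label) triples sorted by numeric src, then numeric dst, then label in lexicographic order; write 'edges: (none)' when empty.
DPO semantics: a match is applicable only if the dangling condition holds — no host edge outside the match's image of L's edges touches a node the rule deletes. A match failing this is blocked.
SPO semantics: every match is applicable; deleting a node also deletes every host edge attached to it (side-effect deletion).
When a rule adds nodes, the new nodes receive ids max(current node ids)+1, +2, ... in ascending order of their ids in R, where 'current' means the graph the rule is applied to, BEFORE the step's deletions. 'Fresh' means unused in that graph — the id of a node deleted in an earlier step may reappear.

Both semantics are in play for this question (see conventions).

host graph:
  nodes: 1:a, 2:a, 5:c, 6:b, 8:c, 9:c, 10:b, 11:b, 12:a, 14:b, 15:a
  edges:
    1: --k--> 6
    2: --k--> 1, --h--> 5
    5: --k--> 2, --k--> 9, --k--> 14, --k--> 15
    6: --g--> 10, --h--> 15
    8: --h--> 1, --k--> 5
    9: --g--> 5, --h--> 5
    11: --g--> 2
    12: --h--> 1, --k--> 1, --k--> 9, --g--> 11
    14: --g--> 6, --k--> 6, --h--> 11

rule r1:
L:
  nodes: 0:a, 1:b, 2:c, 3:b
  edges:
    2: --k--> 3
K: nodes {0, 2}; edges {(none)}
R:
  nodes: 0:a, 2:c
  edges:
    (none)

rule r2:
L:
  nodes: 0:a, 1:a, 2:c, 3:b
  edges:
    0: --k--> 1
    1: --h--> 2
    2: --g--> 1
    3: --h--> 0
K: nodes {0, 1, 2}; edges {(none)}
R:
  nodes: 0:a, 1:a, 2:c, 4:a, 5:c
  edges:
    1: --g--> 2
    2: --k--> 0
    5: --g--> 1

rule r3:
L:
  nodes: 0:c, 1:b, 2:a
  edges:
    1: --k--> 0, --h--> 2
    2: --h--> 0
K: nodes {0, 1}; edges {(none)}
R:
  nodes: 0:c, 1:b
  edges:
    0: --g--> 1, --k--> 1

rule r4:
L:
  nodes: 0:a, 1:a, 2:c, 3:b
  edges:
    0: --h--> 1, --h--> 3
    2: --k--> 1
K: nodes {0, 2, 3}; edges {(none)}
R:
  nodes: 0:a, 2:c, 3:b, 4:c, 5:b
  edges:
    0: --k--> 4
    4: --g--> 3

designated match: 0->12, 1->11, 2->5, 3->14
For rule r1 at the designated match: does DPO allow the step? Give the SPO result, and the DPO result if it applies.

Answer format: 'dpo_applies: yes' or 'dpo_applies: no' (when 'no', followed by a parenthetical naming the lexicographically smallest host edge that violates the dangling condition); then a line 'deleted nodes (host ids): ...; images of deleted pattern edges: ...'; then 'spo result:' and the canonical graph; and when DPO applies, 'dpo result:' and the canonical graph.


dpo_applies: no
(the rule deletes node 11, which keeps host edge (11,2,g) outside the match image — the dangling condition fails, DPO blocks; SPO proceeds and side-deletes such edges)
deleted nodes (host ids): 11, 14; images of deleted pattern edges: (5,14,k)
spo result:
nodes: 1:a, 2:a, 5:c, 6:b, 8:c, 9:c, 10:b, 12:a, 15:a
edges: (1,6,k); (2,1,k); (2,5,h); (5,2,k); (5,9,k); (5,15,k); (6,10,g); (6,15,h); (8,1,h); (8,5,k); (9,5,g); (9,5,h); (12,1,h); (12,1,k); (12,9,k)


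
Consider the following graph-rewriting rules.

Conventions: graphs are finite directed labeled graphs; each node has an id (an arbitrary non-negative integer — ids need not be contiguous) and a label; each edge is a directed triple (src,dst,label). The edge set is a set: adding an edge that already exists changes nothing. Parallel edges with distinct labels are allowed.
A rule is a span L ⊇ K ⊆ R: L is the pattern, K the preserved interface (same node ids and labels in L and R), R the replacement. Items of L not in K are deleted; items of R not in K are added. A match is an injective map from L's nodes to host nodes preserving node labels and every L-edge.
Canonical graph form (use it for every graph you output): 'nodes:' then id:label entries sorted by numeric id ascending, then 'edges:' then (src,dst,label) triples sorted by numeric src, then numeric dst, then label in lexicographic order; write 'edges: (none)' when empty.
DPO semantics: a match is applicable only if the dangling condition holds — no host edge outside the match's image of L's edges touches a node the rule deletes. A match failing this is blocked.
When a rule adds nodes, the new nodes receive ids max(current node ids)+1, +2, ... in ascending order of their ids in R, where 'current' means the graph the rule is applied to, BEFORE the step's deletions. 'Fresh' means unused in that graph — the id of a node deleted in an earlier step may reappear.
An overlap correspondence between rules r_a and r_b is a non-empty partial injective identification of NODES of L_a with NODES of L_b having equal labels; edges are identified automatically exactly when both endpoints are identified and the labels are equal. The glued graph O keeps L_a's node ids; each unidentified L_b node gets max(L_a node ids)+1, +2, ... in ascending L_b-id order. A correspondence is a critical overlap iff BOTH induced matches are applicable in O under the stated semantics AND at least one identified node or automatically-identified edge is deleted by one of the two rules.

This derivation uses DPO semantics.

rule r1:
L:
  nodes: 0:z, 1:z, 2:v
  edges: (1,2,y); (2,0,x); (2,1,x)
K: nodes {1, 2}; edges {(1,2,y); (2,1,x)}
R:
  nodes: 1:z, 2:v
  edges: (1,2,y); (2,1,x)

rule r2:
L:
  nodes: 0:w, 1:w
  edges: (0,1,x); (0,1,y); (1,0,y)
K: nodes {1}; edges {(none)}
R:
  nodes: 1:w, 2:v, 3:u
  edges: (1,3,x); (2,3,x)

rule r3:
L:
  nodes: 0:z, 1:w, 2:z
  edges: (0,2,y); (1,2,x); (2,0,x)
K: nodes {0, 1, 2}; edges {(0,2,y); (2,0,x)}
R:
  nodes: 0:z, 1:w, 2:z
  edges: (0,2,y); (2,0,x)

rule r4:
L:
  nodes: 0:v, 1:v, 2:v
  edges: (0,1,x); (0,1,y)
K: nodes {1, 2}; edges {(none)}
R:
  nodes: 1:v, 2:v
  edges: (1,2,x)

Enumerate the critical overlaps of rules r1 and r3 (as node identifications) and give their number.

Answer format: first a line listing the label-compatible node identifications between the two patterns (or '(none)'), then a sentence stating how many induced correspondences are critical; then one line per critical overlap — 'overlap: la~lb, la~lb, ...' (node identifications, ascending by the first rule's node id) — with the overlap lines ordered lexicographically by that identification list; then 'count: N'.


label-compatible node identifications between L(r1) and L(r3): 0~0, 0~2, 1~0, 1~2
0 of the induced correspondences are critical overlaps of r1 and r3.
count: 0
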